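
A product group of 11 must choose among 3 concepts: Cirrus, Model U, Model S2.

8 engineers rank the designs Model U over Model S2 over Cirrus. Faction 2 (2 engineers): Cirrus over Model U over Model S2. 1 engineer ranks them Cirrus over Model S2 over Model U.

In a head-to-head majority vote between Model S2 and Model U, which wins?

Ballots ranking Model S2 above Model U: 1.
Ballots ranking Model U above Model S2: 11 − 1 = 10.
Model U wins the head-to-head 10–1.

Model U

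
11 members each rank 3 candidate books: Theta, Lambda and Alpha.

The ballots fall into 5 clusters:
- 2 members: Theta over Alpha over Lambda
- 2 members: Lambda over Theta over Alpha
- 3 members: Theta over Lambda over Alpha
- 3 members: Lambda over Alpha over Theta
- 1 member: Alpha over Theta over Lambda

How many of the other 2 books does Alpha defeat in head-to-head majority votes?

Alpha against each rival (11 members):
Alpha vs Theta: Theta wins 7–4.
Alpha vs Lambda: Lambda, 8–3.
Alpha beats no one; loses to Theta, Lambda — 0 pairwise wins.

0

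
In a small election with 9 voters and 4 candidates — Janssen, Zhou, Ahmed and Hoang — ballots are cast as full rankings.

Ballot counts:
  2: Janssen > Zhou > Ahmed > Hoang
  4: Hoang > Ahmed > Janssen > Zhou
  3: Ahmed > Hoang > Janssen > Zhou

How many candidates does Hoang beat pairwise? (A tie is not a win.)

2

Hoang against each rival (9 voters):
Hoang vs Janssen: Hoang, 7–2.
Hoang vs Zhou: Hoang wins 7–2.
Hoang vs Ahmed: Ahmed wins 5–4.
Hoang beats Janssen, Zhou; loses to Ahmed — 2 pairwise wins.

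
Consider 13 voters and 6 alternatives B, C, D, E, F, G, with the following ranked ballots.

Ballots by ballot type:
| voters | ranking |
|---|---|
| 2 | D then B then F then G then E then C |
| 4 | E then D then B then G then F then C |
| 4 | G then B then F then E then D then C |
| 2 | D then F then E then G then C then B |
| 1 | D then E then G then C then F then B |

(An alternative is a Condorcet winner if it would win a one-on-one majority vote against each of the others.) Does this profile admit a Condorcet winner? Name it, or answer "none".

Pairwise majorities:
B vs C: B, 10–3.
B–D: D 9–4.
B vs E: E, 7–6.
B vs F: B wins 10–3.
B–G: G 7–6.
C vs D: D, 13–0.
C vs E: E, 13–0.
C vs F: F, 12–1.
C–G: G 13–0.
D–E: E 8–5.
D vs F: D, 9–4.
D vs G: D wins 9–4.
E–F: F 8–5.
E vs G: E, 7–6.
F vs G: G, 9–4.
Each alternative drops at least one matchup (B loses to D; C loses to B; D loses to E; E loses to F; F loses to B; G loses to D); the cycle B > F > E > B rules out a Condorcet winner.

none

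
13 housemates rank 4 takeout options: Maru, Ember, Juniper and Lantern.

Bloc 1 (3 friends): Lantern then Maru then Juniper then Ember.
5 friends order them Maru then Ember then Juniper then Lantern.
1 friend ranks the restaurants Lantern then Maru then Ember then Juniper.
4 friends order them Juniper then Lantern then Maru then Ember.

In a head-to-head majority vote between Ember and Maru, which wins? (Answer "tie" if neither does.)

Maru

No ballot ranks Ember above Maru: 0.
Ballots ranking Maru above Ember: 13 − 0 = 13.
Maru wins the head-to-head 13–0.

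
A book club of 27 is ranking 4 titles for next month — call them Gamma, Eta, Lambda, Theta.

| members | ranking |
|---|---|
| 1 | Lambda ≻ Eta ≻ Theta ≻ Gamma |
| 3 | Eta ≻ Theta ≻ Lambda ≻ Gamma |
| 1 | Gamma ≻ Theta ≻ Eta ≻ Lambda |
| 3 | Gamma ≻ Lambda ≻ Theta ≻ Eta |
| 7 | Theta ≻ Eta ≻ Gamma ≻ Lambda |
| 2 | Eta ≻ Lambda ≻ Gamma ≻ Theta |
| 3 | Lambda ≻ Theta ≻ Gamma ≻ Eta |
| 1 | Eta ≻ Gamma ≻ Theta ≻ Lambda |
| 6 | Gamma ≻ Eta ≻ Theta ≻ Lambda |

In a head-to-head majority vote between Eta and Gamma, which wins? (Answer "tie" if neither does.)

Ballots ranking Eta above Gamma: 1 + 3 + 7 + 2 + 1 = 14.
Ballots ranking Gamma above Eta: 27 − 14 = 13.
Eta wins the head-to-head 14–13.

Eta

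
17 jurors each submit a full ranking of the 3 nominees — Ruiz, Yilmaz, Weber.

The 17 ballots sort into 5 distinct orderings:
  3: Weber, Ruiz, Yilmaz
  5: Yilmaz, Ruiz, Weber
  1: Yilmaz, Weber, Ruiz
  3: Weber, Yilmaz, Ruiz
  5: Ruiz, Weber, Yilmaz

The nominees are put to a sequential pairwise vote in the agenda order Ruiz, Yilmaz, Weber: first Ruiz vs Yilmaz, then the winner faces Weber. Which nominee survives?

Weber

Round 1: Ruiz vs Yilmaz — 8–9, Yilmaz advances.
Round 2: Yilmaz vs Weber — 6–11, Weber advances.
The agenda winner is Weber.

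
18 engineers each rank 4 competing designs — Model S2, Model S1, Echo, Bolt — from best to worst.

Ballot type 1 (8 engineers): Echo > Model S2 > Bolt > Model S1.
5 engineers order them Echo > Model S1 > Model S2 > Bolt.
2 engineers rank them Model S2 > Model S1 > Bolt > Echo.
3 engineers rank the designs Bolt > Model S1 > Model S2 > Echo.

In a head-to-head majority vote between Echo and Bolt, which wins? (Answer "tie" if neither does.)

Ballots ranking Echo above Bolt: 8 + 5 = 13.
Ballots ranking Bolt above Echo: 18 − 13 = 5.
Echo wins the head-to-head 13–5.

Echo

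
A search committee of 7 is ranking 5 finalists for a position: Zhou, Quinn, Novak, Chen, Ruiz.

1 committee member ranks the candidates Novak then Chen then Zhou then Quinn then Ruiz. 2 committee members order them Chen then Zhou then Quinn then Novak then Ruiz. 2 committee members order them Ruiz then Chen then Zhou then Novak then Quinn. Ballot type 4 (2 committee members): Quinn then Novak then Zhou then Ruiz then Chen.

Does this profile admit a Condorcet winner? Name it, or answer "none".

Check each pair by majority over 7 ballots:
Zhou vs Quinn: Zhou wins 5–2.
Zhou vs Novak: Zhou wins 4–3.
Zhou vs Chen: Chen wins 5–2.
Zhou vs Ruiz: Zhou wins 5–2.
Quinn vs Novak: Quinn wins 4–3.
Quinn vs Chen: Chen wins 5–2.
Quinn vs Ruiz: Quinn, 5–2.
Novak vs Chen: Chen, 4–3.
Novak vs Ruiz: Novak wins 5–2.
Chen–Ruiz: Ruiz 4–3.
No candidate is unbeaten: Zhou loses to Chen; Quinn loses to Zhou; Novak loses to Zhou; Chen loses to Ruiz; Ruiz loses to Zhou. In particular Zhou beats Ruiz beats Chen beats Zhou is a majority cycle — no Condorcet winner exists.

none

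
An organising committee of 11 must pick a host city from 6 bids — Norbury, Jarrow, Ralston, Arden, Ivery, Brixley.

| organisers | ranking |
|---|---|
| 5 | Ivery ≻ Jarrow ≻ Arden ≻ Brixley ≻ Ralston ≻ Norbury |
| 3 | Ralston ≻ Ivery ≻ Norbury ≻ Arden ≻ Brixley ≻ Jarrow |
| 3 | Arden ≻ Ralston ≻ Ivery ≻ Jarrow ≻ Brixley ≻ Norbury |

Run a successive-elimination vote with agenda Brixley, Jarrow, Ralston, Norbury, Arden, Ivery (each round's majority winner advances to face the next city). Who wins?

Round 1: Brixley vs Jarrow — 3–8, Jarrow advances.
Round 2: Jarrow vs Ralston — 5–6, Ralston advances.
Round 3: Ralston vs Norbury — 11–0, Ralston advances.
Round 4: Ralston vs Arden — 3–8, Arden advances.
Round 5: Arden vs Ivery — 3–8, Ivery advances.
Ivery survives the agenda.

Ivery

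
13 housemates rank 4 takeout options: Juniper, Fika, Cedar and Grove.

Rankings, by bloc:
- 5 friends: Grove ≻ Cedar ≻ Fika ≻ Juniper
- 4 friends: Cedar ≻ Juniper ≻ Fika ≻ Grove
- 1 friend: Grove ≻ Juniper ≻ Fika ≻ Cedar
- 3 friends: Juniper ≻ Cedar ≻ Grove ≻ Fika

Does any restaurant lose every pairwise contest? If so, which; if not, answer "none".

Pairwise majorities:
Juniper vs Fika: 8 to 5, Juniper.
Juniper vs Cedar: Cedar, 9–4.
Juniper vs Grove: Juniper preferred on 4+3 = 7 ballots; Juniper wins 7–6.
Fika–Cedar: Cedar 12–1.
Fika vs Grove: Grove, 9–4.
Cedar vs Grove: Cedar is ranked higher on 4+3 = 7 ballots, Grove on 6. Cedar wins 7–6.
Fika is beaten in every head-to-head and is the Condorcet loser.

Fika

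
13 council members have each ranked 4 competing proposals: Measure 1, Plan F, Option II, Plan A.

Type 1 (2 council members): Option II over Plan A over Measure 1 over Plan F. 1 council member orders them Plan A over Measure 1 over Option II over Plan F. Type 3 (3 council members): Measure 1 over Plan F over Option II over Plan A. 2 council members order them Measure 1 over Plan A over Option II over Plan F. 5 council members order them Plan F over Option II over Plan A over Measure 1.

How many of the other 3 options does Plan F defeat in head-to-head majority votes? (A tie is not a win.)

Plan F against each rival (13 council members):
Plan F–Measure 1: Measure 1 8–5.
Plan F vs Option II: Plan F, 8–5.
Plan F vs Plan A: Plan F, 8–5.
Plan F beats Option II, Plan A; loses to Measure 1 — 2 pairwise wins.

2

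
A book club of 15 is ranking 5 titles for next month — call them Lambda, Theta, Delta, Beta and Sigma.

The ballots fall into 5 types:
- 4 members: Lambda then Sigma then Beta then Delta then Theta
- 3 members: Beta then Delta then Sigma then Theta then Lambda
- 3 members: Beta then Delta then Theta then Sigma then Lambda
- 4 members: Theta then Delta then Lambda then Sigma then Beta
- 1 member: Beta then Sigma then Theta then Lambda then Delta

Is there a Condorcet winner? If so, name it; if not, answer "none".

Head-to-head results (15 members):
Lambda vs Theta: Theta wins 11–4.
Lambda vs Delta: Delta wins 10–5.
Lambda–Beta: Lambda 8–7.
Lambda vs Sigma: Lambda, 8–7.
Theta vs Delta: Delta, 10–5.
Theta–Beta: Beta 11–4.
Theta vs Sigma: 7 to 8, Sigma.
Delta vs Beta: Beta, 11–4.
Delta vs Sigma: Delta is ranked higher on 3+3+4 = 10 ballots, Sigma on 5. Delta wins 10–5.
Beta vs Sigma: Sigma wins 8–7.
No book is unbeaten: Lambda loses to Theta; Theta loses to Delta; Delta loses to Beta; Beta loses to Lambda; Sigma loses to Lambda. In particular Lambda beats Beta beats Theta beats Lambda is a majority cycle — no Condorcet winner exists.

none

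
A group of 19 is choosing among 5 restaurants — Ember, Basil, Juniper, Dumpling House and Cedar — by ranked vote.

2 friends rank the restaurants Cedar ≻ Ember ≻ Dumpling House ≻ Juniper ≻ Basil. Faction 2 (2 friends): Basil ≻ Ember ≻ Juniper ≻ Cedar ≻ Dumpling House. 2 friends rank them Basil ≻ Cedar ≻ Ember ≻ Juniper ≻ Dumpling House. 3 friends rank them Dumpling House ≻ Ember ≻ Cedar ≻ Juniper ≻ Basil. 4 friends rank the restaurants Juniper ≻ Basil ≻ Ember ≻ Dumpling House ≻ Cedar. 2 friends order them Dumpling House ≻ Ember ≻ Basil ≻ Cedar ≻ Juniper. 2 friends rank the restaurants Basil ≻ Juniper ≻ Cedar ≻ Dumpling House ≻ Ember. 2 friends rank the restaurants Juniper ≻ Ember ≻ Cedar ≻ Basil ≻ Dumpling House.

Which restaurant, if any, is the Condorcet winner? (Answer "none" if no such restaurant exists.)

none

Pairwise majorities:
Ember vs Basil: Ember preferred on 2+3+2+2 = 9 ballots; Basil wins 10–9.
Ember vs Juniper: Ember is ranked higher on 2+2+2+3+2 = 11 ballots, Juniper on 8. Ember wins 11–8.
Ember vs Dumpling House: Ember preferred on 2+2+2+4+2 = 12 ballots; Ember wins 12–7.
Ember vs Cedar: 2+3+4+2+2 = 13 for Ember, 6 for Cedar — Ember by 13–6.
Basil vs Juniper: 8 to 11, Juniper.
Basil vs Dumpling House: 12 to 7, Basil.
Basil vs Cedar: Basil is ranked higher on 2+2+4+2+2 = 12 ballots, Cedar on 7. Basil wins 12–7.
Juniper vs Dumpling House: 2+2+4+2+2 = 12 for Juniper, 7 for Dumpling House — Juniper by 12–7.
Juniper vs Cedar: 10 to 9, Juniper.
Dumpling House vs Cedar: 9 to 10, Cedar.
Every restaurant loses at least once (Ember loses to Basil; Basil loses to Juniper; Juniper loses to Ember; Dumpling House loses to Ember; Cedar loses to Ember). The majority relation contains the cycle Ember beats Juniper beats Basil beats Ember, so there is no Condorcet winner.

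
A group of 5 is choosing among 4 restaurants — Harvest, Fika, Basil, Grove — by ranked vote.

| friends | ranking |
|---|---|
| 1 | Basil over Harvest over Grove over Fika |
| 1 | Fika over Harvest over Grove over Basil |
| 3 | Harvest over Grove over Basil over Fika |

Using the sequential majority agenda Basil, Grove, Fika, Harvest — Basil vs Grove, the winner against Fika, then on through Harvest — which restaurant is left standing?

Harvest

Round 1: Basil vs Grove — 1–4, Grove advances.
Round 2: Grove vs Fika — 4–1, Grove advances.
Round 3: Grove vs Harvest — 0–5, Harvest advances.
The agenda winner is Harvest.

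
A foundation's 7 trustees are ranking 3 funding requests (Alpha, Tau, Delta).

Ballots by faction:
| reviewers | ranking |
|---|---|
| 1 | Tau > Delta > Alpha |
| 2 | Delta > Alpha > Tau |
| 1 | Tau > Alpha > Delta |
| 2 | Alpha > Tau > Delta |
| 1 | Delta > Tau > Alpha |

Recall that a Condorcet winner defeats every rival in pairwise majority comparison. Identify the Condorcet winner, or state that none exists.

none

Head-to-head results (7 reviewers):
Alpha vs Tau: Alpha wins 4–3.
Alpha vs Delta: Delta, 4–3.
Tau vs Delta: Tau wins 4–3.
Each project drops at least one matchup (Alpha loses to Delta; Tau loses to Alpha; Delta loses to Tau); the cycle Alpha beats Tau beats Delta beats Alpha rules out a Condorcet winner.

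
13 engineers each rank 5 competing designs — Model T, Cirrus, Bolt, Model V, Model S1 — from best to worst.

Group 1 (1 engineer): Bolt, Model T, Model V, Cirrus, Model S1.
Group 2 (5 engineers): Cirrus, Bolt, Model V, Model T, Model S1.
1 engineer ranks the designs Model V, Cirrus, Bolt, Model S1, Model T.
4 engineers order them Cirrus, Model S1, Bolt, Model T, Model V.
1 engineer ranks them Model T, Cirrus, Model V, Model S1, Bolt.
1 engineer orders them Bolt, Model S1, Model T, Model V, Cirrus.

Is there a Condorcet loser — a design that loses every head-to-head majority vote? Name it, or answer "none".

Head-to-head results (13 engineers):
Model T–Cirrus: Cirrus 10–3.
Model T vs Bolt: Bolt, 12–1.
Model T–Model V: Model T 7–6.
Model T vs Model S1: Model T wins 7–6.
Cirrus–Bolt: Cirrus 11–2.
Cirrus vs Model V: Cirrus, 10–3.
Cirrus vs Model S1: Cirrus, 12–1.
Bolt–Model V: Bolt 11–2.
Bolt vs Model S1: Bolt, 8–5.
Model V vs Model S1: Model V, 8–5.
Model S1 loses to every other design — it is the Condorcet loser.

Model S1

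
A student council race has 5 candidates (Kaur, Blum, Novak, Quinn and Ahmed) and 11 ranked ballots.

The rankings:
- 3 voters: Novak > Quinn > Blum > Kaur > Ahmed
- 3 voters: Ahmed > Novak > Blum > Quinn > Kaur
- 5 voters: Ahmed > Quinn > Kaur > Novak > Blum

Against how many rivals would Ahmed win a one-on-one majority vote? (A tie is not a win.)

Ahmed against each rival (11 voters):
Ahmed vs Kaur: Ahmed preferred on 3+5 = 8 ballots; Ahmed wins 8–3.
Ahmed vs Blum: Ahmed is ranked higher on 3+5 = 8 ballots, Blum on 3. Ahmed wins 8–3.
Ahmed vs Novak: Ahmed is ranked higher on 3+5 = 8 ballots, Novak on 3. Ahmed wins 8–3.
Ahmed vs Quinn: Ahmed preferred on 3+5 = 8 ballots; Ahmed wins 8–3.
Ahmed beats Kaur, Blum, Novak, Quinn — 4 pairwise wins.

4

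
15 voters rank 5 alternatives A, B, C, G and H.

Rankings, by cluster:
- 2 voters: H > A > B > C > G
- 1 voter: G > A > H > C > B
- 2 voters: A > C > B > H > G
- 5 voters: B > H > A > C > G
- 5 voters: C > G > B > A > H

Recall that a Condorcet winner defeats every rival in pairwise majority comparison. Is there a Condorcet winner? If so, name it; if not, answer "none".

none

Check each pair by majority over 15 ballots:
A vs B: A is ranked higher on 2+1+2 = 5 ballots, B on 10. B wins 10–5.
A vs C: 2+1+2+5 = 10 for A, 5 for C — A by 10–5.
A vs G: 9 to 6, A.
A vs H: 8 to 7, A.
B vs C: 2+5 = 7 for B, 8 for C — C by 8–7.
B vs G: 2+2+5 = 9 for B, 6 for G — B by 9–6.
B vs H: B is ranked higher on 2+5+5 = 12 ballots, H on 3. B wins 12–3.
C vs G: C is ranked higher on 2+2+5+5 = 14 ballots, G on 1. C wins 14–1.
C vs H: C is ranked higher on 2+5 = 7 ballots, H on 8. H wins 8–7.
G vs H: G preferred on 1+5 = 6 ballots; H wins 9–6.
Every alternative loses at least once (A loses to B; B loses to C; C loses to A; G loses to A; H loses to A). The majority relation contains the cycle A → C → B → A, so there is no Condorcet winner.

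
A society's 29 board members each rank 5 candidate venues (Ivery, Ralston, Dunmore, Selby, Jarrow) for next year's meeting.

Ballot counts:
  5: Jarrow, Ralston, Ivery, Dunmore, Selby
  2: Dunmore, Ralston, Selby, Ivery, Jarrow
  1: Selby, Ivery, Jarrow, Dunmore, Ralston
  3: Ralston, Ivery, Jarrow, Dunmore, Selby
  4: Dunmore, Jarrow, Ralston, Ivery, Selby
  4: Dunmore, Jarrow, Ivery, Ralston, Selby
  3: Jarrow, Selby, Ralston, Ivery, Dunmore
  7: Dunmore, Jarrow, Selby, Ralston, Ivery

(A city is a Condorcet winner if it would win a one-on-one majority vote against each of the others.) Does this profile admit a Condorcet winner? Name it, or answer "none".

Dunmore

Pairwise majorities:
Ivery vs Ralston: Ralston wins 24–5.
Ivery–Dunmore: Dunmore 17–12.
Ivery–Selby: Ivery 16–13.
Ivery vs Jarrow: Jarrow wins 23–6.
Ralston–Dunmore: Dunmore 18–11.
Ralston–Selby: Ralston 18–11.
Ralston vs Jarrow: Jarrow, 24–5.
Dunmore vs Selby: Dunmore wins 25–4.
Dunmore vs Jarrow: Dunmore, 17–12.
Selby–Jarrow: Jarrow 26–3.
Dunmore wins every pairwise contest, so Dunmore is the Condorcet winner.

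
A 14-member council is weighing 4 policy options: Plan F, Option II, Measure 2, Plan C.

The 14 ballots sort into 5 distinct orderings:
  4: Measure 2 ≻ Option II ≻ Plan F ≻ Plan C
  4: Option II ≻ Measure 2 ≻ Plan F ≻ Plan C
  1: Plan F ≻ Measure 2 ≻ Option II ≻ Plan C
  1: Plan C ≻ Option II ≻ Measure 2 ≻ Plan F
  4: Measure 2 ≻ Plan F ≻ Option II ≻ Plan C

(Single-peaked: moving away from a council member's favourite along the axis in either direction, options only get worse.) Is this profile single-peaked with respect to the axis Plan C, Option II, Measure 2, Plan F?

yes

Axis positions: Plan C=1, Option II=2, Measure 2=3, Plan F=4.
Ballot type 1 (peak Measure 2 at position 3): ranking walks positions 3-2-4-1, expanding outward from the peak — single-peaked.
Ballot type 2 (peak Option II at position 2): ranking walks positions 2-3-4-1, expanding outward from the peak — single-peaked.
Ballot type 3 (peak Plan F at position 4): ranking walks positions 4-3-2-1, expanding outward from the peak — single-peaked.
Ballot type 4 (peak Plan C at position 1): ranking walks positions 1-2-3-4, expanding outward from the peak — single-peaked.
Ballot type 5 (peak Measure 2 at position 3): ranking walks positions 3-4-2-1, expanding outward from the peak — single-peaked.
Every ranking is single-peaked on this axis.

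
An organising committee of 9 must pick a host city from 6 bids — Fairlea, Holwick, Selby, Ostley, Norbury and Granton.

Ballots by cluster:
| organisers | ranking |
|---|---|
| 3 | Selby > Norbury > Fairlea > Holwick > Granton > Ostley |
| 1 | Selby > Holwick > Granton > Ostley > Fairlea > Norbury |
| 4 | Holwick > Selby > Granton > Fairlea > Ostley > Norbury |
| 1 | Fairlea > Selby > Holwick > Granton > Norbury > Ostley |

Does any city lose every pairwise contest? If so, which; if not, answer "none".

Pairwise majorities:
Fairlea vs Holwick: 3+1 = 4 for Fairlea, 5 for Holwick — Holwick by 5–4.
Fairlea vs Selby: Selby, 8–1.
Fairlea vs Ostley: Fairlea preferred on 3+4+1 = 8 ballots; Fairlea wins 8–1.
Fairlea vs Norbury: Fairlea, 6–3.
Fairlea vs Granton: Granton wins 5–4.
Holwick–Selby: Selby 5–4.
Holwick vs Ostley: 9 to 0, Holwick.
Holwick vs Norbury: Holwick preferred on 1+4+1 = 6 ballots; Holwick wins 6–3.
Holwick vs Granton: 3+1+4+1 = 9 for Holwick, 0 for Granton — Holwick by 9–0.
Selby vs Ostley: 3+1+4+1 = 9 for Selby, 0 for Ostley — Selby by 9–0.
Selby vs Norbury: Selby preferred on 3+1+4+1 = 9 ballots; Selby wins 9–0.
Selby–Granton: Selby 9–0.
Ostley vs Norbury: Ostley wins 5–4.
Ostley vs Granton: Ostley preferred on 0 ballots; Granton wins 9–0.
Norbury vs Granton: 3 for Norbury, 6 for Granton — Granton by 6–3.
Only Norbury has no wins; Norbury is the Condorcet loser.

Norbury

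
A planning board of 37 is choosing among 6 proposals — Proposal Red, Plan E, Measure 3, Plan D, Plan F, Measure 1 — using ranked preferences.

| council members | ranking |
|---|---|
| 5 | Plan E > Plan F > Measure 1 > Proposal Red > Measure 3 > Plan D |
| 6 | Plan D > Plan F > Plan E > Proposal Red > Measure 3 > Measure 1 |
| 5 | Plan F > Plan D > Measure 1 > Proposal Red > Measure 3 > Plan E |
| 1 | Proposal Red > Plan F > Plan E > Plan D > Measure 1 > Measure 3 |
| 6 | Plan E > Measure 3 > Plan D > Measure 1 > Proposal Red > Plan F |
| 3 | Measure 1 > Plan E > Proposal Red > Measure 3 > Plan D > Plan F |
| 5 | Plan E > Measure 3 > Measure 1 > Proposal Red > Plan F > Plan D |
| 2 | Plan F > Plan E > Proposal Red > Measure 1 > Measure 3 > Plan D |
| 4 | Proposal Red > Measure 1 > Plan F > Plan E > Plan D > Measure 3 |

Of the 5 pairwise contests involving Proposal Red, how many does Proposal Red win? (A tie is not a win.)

Proposal Red against each rival (37 council members):
Proposal Red vs Plan E: 5+1+4 = 10 for Proposal Red, 27 for Plan E — Plan E by 27–10.
Proposal Red vs Measure 3: Proposal Red wins 26–11.
Proposal Red vs Plan D: Proposal Red, 20–17.
Proposal Red vs Plan F: Proposal Red is ranked higher on 1+6+3+5+4 = 19 ballots, Plan F on 18. Proposal Red wins 19–18.
Proposal Red vs Measure 1: Measure 1 wins 24–13.
Proposal Red beats Measure 3, Plan D, Plan F; loses to Plan E, Measure 1 — 3 pairwise wins.

3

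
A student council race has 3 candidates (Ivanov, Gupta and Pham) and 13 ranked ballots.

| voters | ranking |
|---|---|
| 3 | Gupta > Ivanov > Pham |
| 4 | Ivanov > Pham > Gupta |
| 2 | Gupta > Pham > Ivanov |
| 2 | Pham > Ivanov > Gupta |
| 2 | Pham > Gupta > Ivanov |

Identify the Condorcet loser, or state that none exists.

Pairwise majorities:
Ivanov vs Gupta: Gupta wins 7–6.
Ivanov vs Pham: Ivanov is ranked higher on 3+4 = 7 ballots, Pham on 6. Ivanov wins 7–6.
Gupta vs Pham: Gupta is ranked higher on 3+2 = 5 ballots, Pham on 8. Pham wins 8–5.
Each candidate has at least one pairwise win (Ivanov beats Pham; Gupta beats Ivanov; Pham beats Gupta) — no Condorcet loser.

none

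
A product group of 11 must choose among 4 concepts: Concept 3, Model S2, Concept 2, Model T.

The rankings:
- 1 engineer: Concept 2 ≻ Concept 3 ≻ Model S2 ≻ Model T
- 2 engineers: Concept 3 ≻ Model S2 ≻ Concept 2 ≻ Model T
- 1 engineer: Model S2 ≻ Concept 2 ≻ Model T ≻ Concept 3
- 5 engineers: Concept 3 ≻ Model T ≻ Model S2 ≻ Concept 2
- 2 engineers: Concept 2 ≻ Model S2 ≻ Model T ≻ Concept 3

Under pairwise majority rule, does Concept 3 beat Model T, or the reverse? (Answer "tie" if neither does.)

Ballots ranking Concept 3 above Model T: 1 + 2 + 5 = 8.
Ballots ranking Model T above Concept 3: 11 − 8 = 3.
Concept 3 wins the head-to-head 8–3.

Concept 3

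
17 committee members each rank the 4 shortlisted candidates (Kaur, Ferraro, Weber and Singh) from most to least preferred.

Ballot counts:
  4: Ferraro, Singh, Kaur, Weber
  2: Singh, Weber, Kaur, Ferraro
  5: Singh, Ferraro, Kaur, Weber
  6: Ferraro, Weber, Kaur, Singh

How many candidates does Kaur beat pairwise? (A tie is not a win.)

Kaur against each rival (17 committee members):
Kaur vs Ferraro: Ferraro, 15–2.
Kaur vs Weber: Kaur wins 9–8.
Kaur vs Singh: 6 to 11, Singh.
Kaur beats Weber; loses to Ferraro, Singh — 1 pairwise win.

1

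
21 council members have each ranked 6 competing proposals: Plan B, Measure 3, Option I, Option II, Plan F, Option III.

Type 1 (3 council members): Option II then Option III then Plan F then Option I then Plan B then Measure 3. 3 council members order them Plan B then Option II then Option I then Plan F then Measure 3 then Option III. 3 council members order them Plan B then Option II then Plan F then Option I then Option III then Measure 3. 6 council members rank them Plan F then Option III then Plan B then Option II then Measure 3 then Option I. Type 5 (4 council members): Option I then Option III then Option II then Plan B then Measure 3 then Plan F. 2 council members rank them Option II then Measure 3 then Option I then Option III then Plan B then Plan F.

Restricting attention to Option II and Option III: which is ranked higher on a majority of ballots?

Option II

Ballots ranking Option II above Option III: 3 + 3 + 3 + 2 = 11.
Ballots ranking Option III above Option II: 21 − 11 = 10.
Option II wins the head-to-head 11–10.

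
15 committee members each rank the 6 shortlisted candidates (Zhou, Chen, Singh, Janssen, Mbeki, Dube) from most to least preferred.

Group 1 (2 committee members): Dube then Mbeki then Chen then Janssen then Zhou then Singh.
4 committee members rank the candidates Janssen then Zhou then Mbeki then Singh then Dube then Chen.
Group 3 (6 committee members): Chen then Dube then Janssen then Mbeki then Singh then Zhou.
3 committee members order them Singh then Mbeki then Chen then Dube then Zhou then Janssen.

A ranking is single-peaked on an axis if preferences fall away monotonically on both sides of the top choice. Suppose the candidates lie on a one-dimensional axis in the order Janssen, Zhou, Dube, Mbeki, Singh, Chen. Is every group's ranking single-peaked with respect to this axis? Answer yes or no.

no

Axis positions: Janssen=1, Zhou=2, Dube=3, Mbeki=4, Singh=5, Chen=6.
Group 1: ranking walks positions 3-4-6-1-2-5; Chen is ranked above Singh even though Singh lies between Chen and the peak Dube on the axis — preferences dip and rise again. Not single-peaked.
Group 2: ranking walks positions 1-2-4-5-3-6; Mbeki is ranked above Dube even though Dube lies between Mbeki and the peak Janssen on the axis — preferences dip and rise again. Not single-peaked.
Group 3: ranking walks positions 6-3-1-4-5-2; Dube is ranked above Singh even though Singh lies between Dube and the peak Chen on the axis — preferences dip and rise again. Not single-peaked.
Group 4 (peak Singh at position 5): ranking walks positions 5-4-6-3-2-1, expanding outward from the peak — single-peaked.
Group 1 violates single-peakedness, so the profile is not single-peaked on this axis.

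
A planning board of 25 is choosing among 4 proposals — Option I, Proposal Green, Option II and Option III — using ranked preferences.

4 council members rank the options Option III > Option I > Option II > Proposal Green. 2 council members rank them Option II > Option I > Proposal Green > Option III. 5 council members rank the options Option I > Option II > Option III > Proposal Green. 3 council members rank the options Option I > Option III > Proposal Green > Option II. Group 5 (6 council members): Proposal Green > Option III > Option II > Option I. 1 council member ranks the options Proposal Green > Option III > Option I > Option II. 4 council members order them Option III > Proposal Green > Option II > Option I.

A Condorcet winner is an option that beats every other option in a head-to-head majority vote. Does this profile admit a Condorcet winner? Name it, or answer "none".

Pairwise majorities:
Option I vs Proposal Green: 14 to 11, Option I.
Option I vs Option II: 13 to 12, Option I.
Option I vs Option III: Option I is ranked higher on 2+5+3 = 10 ballots, Option III on 15. Option III wins 15–10.
Proposal Green vs Option II: 14 to 11, Proposal Green.
Proposal Green vs Option III: Option III, 16–9.
Option II vs Option III: Option III wins 18–7.
Option III beats each of Option I, Proposal Green, Option II — Option III is the Condorcet winner.

Option III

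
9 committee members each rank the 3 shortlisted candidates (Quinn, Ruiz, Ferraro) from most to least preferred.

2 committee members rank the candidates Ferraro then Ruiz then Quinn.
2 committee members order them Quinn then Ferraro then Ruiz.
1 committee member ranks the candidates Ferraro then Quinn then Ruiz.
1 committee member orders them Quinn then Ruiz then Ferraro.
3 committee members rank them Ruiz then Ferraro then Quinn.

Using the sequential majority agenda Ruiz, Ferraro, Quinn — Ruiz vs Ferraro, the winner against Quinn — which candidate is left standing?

Round 1: Ruiz vs Ferraro — 4–5, Ferraro advances.
Round 2: Ferraro vs Quinn — 6–3, Ferraro advances.
Ferraro survives the agenda.

Ferraro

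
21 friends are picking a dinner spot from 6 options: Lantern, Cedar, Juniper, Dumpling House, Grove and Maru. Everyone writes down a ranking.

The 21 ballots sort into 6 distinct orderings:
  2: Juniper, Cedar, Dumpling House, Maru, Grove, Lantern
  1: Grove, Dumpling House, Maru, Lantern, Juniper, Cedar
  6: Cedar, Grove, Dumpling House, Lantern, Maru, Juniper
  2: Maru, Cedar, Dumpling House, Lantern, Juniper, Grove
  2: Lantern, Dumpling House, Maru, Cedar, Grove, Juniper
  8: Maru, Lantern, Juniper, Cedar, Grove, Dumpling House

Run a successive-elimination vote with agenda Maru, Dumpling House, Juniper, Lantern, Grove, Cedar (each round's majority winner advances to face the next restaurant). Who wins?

Cedar

Round 1: Maru vs Dumpling House — 10–11, Dumpling House advances.
Round 2: Dumpling House vs Juniper — 11–10, Dumpling House advances.
Round 3: Dumpling House vs Lantern — 11–10, Dumpling House advances.
Round 4: Dumpling House vs Grove — 6–15, Grove advances.
Round 5: Grove vs Cedar — 1–20, Cedar advances.
The agenda winner is Cedar.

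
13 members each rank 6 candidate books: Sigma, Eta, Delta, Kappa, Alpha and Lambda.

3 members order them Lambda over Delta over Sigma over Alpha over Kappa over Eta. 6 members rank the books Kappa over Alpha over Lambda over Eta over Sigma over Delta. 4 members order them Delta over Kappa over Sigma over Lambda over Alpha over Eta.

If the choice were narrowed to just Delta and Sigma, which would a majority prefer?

Delta

Ballots ranking Delta above Sigma: 3 + 4 = 7.
Ballots ranking Sigma above Delta: 13 − 7 = 6.
Delta wins the head-to-head 7–6.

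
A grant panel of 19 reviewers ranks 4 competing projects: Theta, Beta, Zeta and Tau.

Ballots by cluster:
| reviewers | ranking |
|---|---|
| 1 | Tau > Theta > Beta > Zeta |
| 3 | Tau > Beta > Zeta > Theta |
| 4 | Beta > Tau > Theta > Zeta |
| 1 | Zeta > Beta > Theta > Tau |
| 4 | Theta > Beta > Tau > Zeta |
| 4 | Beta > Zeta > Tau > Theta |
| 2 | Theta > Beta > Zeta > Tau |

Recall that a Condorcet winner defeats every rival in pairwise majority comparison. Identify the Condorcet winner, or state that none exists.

Beta

Pairwise majorities:
Theta vs Beta: Beta, 12–7.
Theta vs Zeta: Theta wins 11–8.
Theta vs Tau: Tau wins 12–7.
Beta–Zeta: Beta 18–1.
Beta vs Tau: Beta, 15–4.
Zeta vs Tau: Tau wins 12–7.
Beta beats each of Theta, Zeta, Tau — Beta is the Condorcet winner.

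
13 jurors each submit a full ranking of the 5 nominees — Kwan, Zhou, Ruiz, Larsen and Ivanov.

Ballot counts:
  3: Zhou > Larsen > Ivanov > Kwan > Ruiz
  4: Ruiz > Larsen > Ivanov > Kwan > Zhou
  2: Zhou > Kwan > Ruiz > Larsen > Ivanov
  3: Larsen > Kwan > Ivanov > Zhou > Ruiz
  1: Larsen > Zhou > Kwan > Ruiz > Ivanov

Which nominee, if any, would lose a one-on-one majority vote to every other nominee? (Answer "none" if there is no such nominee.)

Pairwise majorities:
Kwan vs Zhou: 7 to 6, Kwan.
Kwan–Ruiz: Kwan 9–4.
Kwan–Larsen: Larsen 11–2.
Kwan vs Ivanov: Ivanov wins 7–6.
Zhou vs Ruiz: Zhou is ranked higher on 3+2+3+1 = 9 ballots, Ruiz on 4. Zhou wins 9–4.
Zhou–Larsen: Larsen 8–5.
Zhou vs Ivanov: Zhou is ranked higher on 3+2+1 = 6 ballots, Ivanov on 7. Ivanov wins 7–6.
Ruiz vs Larsen: 6 to 7, Larsen.
Ruiz vs Ivanov: 7 to 6, Ruiz.
Larsen vs Ivanov: Larsen wins 13–0.
No nominee is winless: Kwan beats Zhou; Zhou beats Ruiz; Ruiz beats Ivanov; Larsen beats Kwan; Ivanov beats Kwan. There is no Condorcet loser.

none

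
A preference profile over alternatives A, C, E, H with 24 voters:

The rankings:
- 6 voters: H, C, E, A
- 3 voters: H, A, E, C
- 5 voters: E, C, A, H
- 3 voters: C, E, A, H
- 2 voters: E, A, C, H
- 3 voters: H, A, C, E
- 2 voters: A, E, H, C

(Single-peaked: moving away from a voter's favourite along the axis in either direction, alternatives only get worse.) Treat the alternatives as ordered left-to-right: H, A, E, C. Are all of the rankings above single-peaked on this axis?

Axis positions: H=1, A=2, E=3, C=4.
Bloc 1: ranking walks positions 1-4-3-2; C is ranked above A even though A lies between C and the peak H on the axis — preferences dip and rise again. Not single-peaked.
Bloc 2 (peak H at position 1): ranking walks positions 1-2-3-4, expanding outward from the peak — single-peaked.
Bloc 3 (peak E at position 3): ranking walks positions 3-4-2-1, expanding outward from the peak — single-peaked.
Bloc 4 (peak C at position 4): ranking walks positions 4-3-2-1, expanding outward from the peak — single-peaked.
Bloc 5 (peak E at position 3): ranking walks positions 3-2-4-1, expanding outward from the peak — single-peaked.
Bloc 6: ranking walks positions 1-2-4-3; C is ranked above E even though E lies between C and the peak H on the axis — preferences dip and rise again. Not single-peaked.
Bloc 7 (peak A at position 2): ranking walks positions 2-3-1-4, expanding outward from the peak — single-peaked.
Bloc 1 violates single-peakedness, so the profile is not single-peaked on this axis.

no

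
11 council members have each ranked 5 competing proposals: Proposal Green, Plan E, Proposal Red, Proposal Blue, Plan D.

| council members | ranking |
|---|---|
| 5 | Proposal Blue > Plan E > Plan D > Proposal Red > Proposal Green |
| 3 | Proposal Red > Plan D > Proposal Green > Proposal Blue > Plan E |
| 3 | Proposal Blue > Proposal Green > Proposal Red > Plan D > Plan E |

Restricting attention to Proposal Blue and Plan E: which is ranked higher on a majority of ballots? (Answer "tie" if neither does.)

Ballots ranking Proposal Blue above Plan E: 5 + 3 + 3 = 11.
Ballots ranking Plan E above Proposal Blue: 11 − 11 = 0.
Proposal Blue wins the head-to-head 11–0.

Proposal Blue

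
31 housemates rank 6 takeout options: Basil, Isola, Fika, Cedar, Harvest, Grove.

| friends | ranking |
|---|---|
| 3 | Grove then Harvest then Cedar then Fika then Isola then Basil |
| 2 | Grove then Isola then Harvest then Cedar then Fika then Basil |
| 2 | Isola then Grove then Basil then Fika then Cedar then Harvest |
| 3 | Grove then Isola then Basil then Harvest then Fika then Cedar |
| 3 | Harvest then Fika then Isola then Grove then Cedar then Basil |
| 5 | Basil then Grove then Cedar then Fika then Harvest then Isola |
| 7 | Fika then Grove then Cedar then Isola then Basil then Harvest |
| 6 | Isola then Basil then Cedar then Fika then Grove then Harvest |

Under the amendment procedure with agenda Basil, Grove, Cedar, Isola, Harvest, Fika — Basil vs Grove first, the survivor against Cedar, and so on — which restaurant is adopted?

Fika

Round 1: Basil vs Grove — 11–20, Grove advances.
Round 2: Grove vs Cedar — 25–6, Grove advances.
Round 3: Grove vs Isola — 20–11, Grove advances.
Round 4: Grove vs Harvest — 28–3, Grove advances.
Round 5: Grove vs Fika — 15–16, Fika advances.
The agenda winner is Fika.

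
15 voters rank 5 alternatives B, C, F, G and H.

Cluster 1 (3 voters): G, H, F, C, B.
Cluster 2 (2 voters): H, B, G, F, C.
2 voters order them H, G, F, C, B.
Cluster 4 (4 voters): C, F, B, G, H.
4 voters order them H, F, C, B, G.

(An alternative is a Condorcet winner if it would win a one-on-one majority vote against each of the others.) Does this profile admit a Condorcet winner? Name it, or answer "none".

Check each pair by majority over 15 ballots:
B vs C: C wins 13–2.
B–F: F 13–2.
B vs G: B, 10–5.
B vs H: H, 11–4.
C–F: F 11–4.
C–G: C 8–7.
C–H: H 11–4.
F vs G: F, 8–7.
F vs H: H wins 11–4.
G–H: H 8–7.
H wins every pairwise contest, so H is the Condorcet winner.

H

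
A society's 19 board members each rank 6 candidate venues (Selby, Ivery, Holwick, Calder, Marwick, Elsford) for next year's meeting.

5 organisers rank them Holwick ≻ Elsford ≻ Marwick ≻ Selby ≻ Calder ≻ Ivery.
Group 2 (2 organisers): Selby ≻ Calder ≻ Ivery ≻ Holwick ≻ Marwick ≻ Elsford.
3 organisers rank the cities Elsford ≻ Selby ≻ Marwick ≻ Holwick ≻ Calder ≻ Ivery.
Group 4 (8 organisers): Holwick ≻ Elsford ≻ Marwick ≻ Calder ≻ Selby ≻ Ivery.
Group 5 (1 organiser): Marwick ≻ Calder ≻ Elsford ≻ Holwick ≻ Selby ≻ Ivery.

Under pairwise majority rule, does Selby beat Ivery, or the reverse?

Ballots ranking Selby above Ivery: 5 + 2 + 3 + 8 + 1 = 19.
Ballots ranking Ivery above Selby: 19 − 19 = 0.
Selby wins the head-to-head 19–0.

Selby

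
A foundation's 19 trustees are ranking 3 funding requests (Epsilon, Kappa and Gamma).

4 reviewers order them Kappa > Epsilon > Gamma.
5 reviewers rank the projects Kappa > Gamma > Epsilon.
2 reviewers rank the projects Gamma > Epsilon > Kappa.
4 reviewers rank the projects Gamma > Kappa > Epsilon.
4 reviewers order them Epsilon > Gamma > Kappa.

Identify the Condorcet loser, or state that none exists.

Head-to-head results (19 reviewers):
Epsilon vs Kappa: 2+4 = 6 for Epsilon, 13 for Kappa — Kappa by 13–6.
Epsilon vs Gamma: 4+4 = 8 for Epsilon, 11 for Gamma — Gamma by 11–8.
Kappa vs Gamma: Gamma wins 10–9.
Epsilon loses to every other project — it is the Condorcet loser.

Epsilon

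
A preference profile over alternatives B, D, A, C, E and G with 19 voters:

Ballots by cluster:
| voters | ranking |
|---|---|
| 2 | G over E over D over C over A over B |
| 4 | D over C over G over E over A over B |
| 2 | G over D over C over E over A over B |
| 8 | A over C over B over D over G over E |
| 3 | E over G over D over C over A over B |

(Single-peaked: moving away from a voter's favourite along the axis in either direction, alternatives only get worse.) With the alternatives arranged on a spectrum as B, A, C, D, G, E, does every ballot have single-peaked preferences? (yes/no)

yes

Axis positions: B=1, A=2, C=3, D=4, G=5, E=6.
Cluster 1 (peak G at position 5): ranking walks positions 5-6-4-3-2-1, expanding outward from the peak — single-peaked.
Cluster 2 (peak D at position 4): ranking walks positions 4-3-5-6-2-1, expanding outward from the peak — single-peaked.
Cluster 3 (peak G at position 5): ranking walks positions 5-4-3-6-2-1, expanding outward from the peak — single-peaked.
Cluster 4 (peak A at position 2): ranking walks positions 2-3-1-4-5-6, expanding outward from the peak — single-peaked.
Cluster 5 (peak E at position 6): ranking walks positions 6-5-4-3-2-1, expanding outward from the peak — single-peaked.
Every ranking is single-peaked on this axis.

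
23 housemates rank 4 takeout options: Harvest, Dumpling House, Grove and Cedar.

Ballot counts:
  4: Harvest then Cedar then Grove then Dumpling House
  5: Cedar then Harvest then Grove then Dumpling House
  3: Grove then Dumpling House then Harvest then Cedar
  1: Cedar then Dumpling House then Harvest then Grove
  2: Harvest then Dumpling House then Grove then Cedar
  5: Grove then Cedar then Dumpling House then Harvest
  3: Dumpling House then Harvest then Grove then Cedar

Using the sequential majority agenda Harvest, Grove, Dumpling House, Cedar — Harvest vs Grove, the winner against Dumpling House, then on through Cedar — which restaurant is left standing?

Cedar

Round 1: Harvest vs Grove — 15–8, Harvest advances.
Round 2: Harvest vs Dumpling House — 11–12, Dumpling House advances.
Round 3: Dumpling House vs Cedar — 8–15, Cedar advances.
The agenda winner is Cedar.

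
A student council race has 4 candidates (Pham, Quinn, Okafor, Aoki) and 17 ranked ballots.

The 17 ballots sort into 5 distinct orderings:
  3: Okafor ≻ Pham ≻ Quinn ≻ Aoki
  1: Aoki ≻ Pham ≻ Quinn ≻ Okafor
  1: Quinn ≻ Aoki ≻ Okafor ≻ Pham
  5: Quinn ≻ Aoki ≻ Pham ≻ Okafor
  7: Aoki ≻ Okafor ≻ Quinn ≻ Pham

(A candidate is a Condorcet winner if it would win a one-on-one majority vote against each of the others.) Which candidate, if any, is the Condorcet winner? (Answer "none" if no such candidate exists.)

Pairwise majorities:
Pham vs Quinn: Pham is ranked higher on 3+1 = 4 ballots, Quinn on 13. Quinn wins 13–4.
Pham vs Okafor: 6 to 11, Okafor.
Pham vs Aoki: 3 for Pham, 14 for Aoki — Aoki by 14–3.
Quinn vs Okafor: 1+1+5 = 7 for Quinn, 10 for Okafor — Okafor by 10–7.
Quinn–Aoki: Quinn 9–8.
Okafor vs Aoki: 3 for Okafor, 14 for Aoki — Aoki by 14–3.
No candidate is unbeaten: Pham loses to Quinn; Quinn loses to Okafor; Okafor loses to Aoki; Aoki loses to Quinn. In particular Quinn beats Aoki beats Okafor beats Quinn is a majority cycle — no Condorcet winner exists.

none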